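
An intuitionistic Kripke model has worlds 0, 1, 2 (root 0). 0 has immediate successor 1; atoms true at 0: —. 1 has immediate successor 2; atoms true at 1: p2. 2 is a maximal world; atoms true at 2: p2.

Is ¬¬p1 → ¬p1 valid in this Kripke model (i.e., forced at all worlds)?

Yes

0 ⊩ ¬¬p1 → ¬p1 vacuously: no world accessible from 0 forces the antecedent ¬¬p1.
Since the root 0 forces ¬¬p1 → ¬p1 and forcing is persistent (monotone upward), every world forces it.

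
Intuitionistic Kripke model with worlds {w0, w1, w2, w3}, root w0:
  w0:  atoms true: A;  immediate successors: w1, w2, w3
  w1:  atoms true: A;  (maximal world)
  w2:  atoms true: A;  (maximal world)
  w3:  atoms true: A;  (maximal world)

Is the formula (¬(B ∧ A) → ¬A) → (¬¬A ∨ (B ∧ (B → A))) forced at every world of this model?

w0 ⊩ (¬(B ∧ A) → ¬A) → (¬¬A ∨ (B ∧ (B → A))) vacuously: no world accessible from w0 forces the antecedent ¬(B ∧ A) → ¬A.
Since the root w0 forces (¬(B ∧ A) → ¬A) → (¬¬A ∨ (B ∧ (B → A))) and forcing is persistent (monotone upward), every world forces it.

Yes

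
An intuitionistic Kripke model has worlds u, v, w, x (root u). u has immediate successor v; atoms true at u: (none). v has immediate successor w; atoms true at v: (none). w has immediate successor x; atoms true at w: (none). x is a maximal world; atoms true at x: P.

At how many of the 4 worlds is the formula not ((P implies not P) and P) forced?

4

u: forces it.
v: forces it.
w: forces it.
x: forces it.
Worlds forcing the formula: {u, v, w, x}.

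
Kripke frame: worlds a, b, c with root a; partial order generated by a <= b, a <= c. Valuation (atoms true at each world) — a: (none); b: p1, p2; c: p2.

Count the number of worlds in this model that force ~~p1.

a: does not force it — a ||-/- ~~p1 since c is accessible from a and c ||- ~p1.
b: forces it.
c: does not force it — c ||-/- ~~p1 since c is accessible from c and c ||- ~p1.
Worlds forcing the formula: {b}.

1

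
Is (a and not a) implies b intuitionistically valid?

This is an instance of ex falso quodlibet, which is intuitionistically derivable.
No world can force both a and not a, so the antecedent a and not a is never forced and the implication holds vacuously at every world.

Yes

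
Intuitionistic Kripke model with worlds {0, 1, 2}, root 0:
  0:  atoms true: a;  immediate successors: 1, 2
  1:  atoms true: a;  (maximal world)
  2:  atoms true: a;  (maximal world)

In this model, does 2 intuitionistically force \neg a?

2 \nVdash \neg a since 2 is accessible from 2 and 2 \Vdash a.

No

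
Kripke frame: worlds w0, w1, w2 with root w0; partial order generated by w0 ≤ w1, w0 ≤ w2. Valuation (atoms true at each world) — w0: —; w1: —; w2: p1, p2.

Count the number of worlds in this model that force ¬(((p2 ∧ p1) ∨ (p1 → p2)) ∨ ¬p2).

w0: does not force it — w0 ⊮ ¬(((p2 ∧ p1) ∨ (p1 → p2)) ∨ ¬p2) since w0 is accessible from w0 and w0 ⊩ ((p2 ∧ p1) ∨ (p1 → p2)) ∨ ¬p2.
w1: does not force it.
w2: does not force it.
Worlds forcing the formula: { }.

0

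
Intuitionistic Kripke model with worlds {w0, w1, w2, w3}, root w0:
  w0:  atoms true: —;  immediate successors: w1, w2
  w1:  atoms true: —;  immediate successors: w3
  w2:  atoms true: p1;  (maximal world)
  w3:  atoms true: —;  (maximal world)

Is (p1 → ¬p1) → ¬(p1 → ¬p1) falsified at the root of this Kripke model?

Yes

w0 ⊮ (p1 → ¬p1) → ¬(p1 → ¬p1): at the accessible world w1, w1 ⊩ p1 → ¬p1 but w1 ⊮ ¬(p1 → ¬p1).
w1 ⊮ ¬(p1 → ¬p1) since w1 is accessible from w1 and w1 ⊩ p1 → ¬p1.
w1 ⊩ p1 → ¬p1 vacuously: no world accessible from w1 forces the antecedent p1.
So the root w0 does not force (p1 → ¬p1) → ¬(p1 → ¬p1); the model is a countermodel.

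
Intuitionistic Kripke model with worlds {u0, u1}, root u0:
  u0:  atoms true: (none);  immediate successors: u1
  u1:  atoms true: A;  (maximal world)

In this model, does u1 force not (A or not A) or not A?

No

u1 does not force not (A or not A) or not A: neither disjunct is forced at u1.
u1 does not force not (A or not A) since u1 is accessible from u1 and u1 forces A or not A.
u1 forces A or not A via the disjunct A.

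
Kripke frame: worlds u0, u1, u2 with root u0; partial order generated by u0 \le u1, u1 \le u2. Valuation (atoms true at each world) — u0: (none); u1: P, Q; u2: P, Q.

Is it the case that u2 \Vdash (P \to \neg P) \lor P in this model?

Yes

u2 \Vdash (P \to \neg P) \lor P via the disjunct P.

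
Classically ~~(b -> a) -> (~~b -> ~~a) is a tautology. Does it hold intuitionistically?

This is the distribution of double negation over implication, which is intuitionistically derivable.
Assume ~~(b -> a) and ~~b; suppose ~a. Then b -> a would give ~b (by contraposition), contradicting ~~b; so ~(b -> a), contradicting ~~(b -> a). Hence ~~a.

Yes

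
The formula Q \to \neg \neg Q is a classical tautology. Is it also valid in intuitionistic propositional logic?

This is double-negation introduction, which is intuitionistically derivable.
If a world forces Q then every accessible world forces Q (persistence), so none forces \neg Q; hence \neg \neg Q.

Yes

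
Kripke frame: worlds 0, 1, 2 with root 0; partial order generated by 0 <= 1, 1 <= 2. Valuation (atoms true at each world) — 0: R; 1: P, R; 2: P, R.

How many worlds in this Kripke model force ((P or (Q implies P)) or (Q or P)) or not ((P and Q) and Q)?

3

0: forces it.
1: forces it.
2: forces it.
Worlds forcing the formula: {0, 1, 2}.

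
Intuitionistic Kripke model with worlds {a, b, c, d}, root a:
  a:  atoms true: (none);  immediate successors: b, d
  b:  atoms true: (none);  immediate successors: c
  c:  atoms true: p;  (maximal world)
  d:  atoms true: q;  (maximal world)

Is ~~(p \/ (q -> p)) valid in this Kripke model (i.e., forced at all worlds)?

No

Not every world: a ||-/- ~~(p \/ (q -> p)).
a ||-/- ~~(p \/ (q -> p)) since d is accessible from a and d ||- ~(p \/ (q -> p)).
d ||- ~(p \/ (q -> p)): no world accessible from d forces p \/ (q -> p).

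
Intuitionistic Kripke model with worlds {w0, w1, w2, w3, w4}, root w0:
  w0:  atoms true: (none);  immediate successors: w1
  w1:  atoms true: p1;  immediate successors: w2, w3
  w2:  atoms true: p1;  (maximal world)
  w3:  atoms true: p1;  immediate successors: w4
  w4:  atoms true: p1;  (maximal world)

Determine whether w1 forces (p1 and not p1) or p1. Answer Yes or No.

w1 forces (p1 and not p1) or p1 via the disjunct p1.

Yes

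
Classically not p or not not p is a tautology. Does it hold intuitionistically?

This is the weak law of excluded middle, which is not intuitionistically valid.
A Kripke countermodel: worlds 0, 1, 2; order generated by 0 <= 1, 0 <= 2; atoms true at each world — 0:{}; 1:{p}; 2:{}.
0 does not force not p or not not p: neither disjunct is forced at 0.
0 does not force not p since 1 is accessible from 0 and 1 forces p.
So the root 0 does not force the formula.

No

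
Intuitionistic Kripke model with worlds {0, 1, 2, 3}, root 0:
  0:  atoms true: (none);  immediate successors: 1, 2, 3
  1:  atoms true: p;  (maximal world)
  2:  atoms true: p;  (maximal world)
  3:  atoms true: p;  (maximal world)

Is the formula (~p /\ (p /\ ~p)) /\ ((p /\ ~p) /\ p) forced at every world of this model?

Not every world: 0 ||-/- (~p /\ (p /\ ~p)) /\ ((p /\ ~p) /\ p).
0 ||-/- (~p /\ (p /\ ~p)) /\ ((p /\ ~p) /\ p) since 0 fails ~p /\ (p /\ ~p).

No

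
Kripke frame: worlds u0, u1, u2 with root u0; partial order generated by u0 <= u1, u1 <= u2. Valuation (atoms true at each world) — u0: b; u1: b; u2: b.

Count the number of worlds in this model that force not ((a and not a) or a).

u0: forces it.
u1: forces it.
u2: forces it.
Worlds forcing the formula: {u0, u1, u2}.

3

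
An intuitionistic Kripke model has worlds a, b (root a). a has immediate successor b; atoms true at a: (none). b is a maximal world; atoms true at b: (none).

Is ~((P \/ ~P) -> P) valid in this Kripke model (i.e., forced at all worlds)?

a ||- ~((P \/ ~P) -> P): no world accessible from a forces (P \/ ~P) -> P.
Since the root a forces ~((P \/ ~P) -> P) and forcing is persistent (monotone upward), every world forces it.

Yes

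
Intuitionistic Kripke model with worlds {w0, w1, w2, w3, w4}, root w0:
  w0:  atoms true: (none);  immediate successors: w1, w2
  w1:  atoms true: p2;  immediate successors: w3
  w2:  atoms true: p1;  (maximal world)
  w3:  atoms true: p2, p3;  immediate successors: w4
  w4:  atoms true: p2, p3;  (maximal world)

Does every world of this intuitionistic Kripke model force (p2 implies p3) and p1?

Not every world: w0 does not force (p2 implies p3) and p1.
w0 does not force (p2 implies p3) and p1 since w0 fails p2 implies p3.

No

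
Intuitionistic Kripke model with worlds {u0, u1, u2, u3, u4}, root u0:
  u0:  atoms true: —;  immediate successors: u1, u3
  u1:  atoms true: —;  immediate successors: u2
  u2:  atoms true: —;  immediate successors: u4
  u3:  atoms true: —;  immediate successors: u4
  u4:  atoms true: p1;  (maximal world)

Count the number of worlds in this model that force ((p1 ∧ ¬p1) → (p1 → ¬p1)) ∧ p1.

1

u0: does not force it — u0 ⊮ ((p1 ∧ ¬p1) → (p1 → ¬p1)) ∧ p1 since u0 fails p1.
u1: does not force it — u1 ⊮ ((p1 ∧ ¬p1) → (p1 → ¬p1)) ∧ p1 since u1 fails p1.
u2: does not force it — u2 ⊮ ((p1 ∧ ¬p1) → (p1 → ¬p1)) ∧ p1 since u2 fails p1.
u3: does not force it.
u4: forces it.
Worlds forcing the formula: {u4}.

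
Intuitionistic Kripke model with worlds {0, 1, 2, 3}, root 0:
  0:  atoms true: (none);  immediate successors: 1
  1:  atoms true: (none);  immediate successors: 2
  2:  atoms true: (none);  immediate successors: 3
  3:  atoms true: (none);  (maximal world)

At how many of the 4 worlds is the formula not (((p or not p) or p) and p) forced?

0: forces it.
1: forces it.
2: forces it.
3: forces it.
Worlds forcing the formula: {0, 1, 2, 3}.

4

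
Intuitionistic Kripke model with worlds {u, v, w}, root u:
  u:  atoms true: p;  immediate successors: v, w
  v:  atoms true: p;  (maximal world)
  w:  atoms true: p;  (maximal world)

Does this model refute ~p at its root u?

u ||-/- ~p since u is accessible from u and u ||- p.
So the root u does not force ~p; the model is a countermodel.

Yes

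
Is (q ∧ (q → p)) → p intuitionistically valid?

This is modus ponens in implicational form, which is intuitionistically derivable.
If a world forces q and q → p, then applying the implication at that world (which is accessible from itself) gives p.

Yes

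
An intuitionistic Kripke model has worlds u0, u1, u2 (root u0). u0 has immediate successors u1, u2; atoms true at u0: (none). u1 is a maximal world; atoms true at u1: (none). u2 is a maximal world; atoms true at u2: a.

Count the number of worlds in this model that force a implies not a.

u0: does not force it — u0 does not force a implies not a: at the accessible world u2, u2 forces a but u2 does not force not a.
u1: forces it.
u2: does not force it — u2 does not force a implies not a: already at u2 itself, u2 forces a but u2 does not force not a.
Worlds forcing the formula: {u1}.

1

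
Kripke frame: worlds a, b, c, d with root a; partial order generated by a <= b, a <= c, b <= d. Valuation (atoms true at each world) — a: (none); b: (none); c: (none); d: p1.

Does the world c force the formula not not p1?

c does not force not not p1 since c is accessible from c and c forces not p1.
c forces not p1: no world accessible from c forces p1.

No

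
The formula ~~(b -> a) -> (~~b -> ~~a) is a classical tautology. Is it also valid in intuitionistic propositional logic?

Yes

This is the distribution of double negation over implication, which is intuitionistically derivable.
Assume ~~(b -> a) and ~~b; suppose ~a. Then b -> a would give ~b (by contraposition), contradicting ~~b; so ~(b -> a), contradicting ~~(b -> a). Hence ~~a.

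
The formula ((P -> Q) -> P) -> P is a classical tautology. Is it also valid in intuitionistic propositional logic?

No

This is Peirce's law, which is not intuitionistically valid.
A Kripke countermodel: worlds s0, s1; order generated by s0 <= s1; atoms true at each world — s0:{}; s1:{P}.
s0 ||-/- ((P -> Q) -> P) -> P: already at s0 itself, s0 ||- (P -> Q) -> P but s0 ||-/- P.
s0 lacks atom P, so s0 ||-/- P.
So the root s0 does not force the formula.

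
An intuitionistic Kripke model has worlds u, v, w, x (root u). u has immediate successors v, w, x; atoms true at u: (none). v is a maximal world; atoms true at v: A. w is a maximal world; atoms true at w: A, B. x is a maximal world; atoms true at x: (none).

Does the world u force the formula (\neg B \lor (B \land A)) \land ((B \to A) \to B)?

No

u \nVdash (\neg B \lor (B \land A)) \land ((B \to A) \to B) since u fails \neg B \lor (B \land A).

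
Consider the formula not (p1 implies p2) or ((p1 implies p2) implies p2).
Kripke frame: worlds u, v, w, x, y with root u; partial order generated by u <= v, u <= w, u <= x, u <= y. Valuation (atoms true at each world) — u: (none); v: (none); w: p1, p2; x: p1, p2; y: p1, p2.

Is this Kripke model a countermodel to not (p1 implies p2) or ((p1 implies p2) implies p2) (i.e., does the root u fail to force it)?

u does not force not (p1 implies p2) or ((p1 implies p2) implies p2): neither disjunct is forced at u.
u does not force not (p1 implies p2) since u is accessible from u and u forces p1 implies p2.
u forces p1 implies p2: every world accessible from u that forces p1 (namely w, x, y) also forces p2.
So the root u does not force not (p1 implies p2) or ((p1 implies p2) implies p2); the model is a countermodel.

Yes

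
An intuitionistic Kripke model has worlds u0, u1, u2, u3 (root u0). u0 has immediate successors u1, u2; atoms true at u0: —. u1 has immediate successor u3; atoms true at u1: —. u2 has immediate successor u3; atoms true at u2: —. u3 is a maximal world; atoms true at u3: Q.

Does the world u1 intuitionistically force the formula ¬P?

Yes

u1 ⊩ ¬P: no world accessible from u1 forces P.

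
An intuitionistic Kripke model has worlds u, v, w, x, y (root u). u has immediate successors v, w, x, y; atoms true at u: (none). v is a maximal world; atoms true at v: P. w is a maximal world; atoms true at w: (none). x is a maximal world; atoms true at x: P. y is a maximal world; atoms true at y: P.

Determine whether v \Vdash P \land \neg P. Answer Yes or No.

v \nVdash P \land \neg P since v fails \neg P.

No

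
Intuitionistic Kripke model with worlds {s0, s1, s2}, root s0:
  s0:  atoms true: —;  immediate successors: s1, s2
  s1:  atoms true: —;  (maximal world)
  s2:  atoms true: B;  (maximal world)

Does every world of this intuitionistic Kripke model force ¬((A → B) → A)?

Yes

s0 ⊩ ¬((A → B) → A): no world accessible from s0 forces (A → B) → A.
Since the root s0 forces ¬((A → B) → A) and forcing is persistent (monotone upward), every world forces it.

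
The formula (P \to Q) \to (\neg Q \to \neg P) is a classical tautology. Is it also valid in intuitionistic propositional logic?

This is the forward direction of contraposition, which is intuitionistically derivable.
Assume P \to Q and \neg Q. If P held then Q would follow, contradicting \neg Q; so \neg P.

Yes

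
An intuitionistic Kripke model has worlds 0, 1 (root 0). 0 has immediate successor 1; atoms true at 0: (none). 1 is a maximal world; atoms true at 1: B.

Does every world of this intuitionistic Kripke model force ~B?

Not every world: 0 ||-/- ~B.
0 ||-/- ~B since 1 is accessible from 0 and 1 ||- B.

No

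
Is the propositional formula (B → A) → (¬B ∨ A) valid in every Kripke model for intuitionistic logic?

No

This is the material-implication-as-disjunction principle, which is not intuitionistically valid.
A Kripke countermodel: worlds u, v; order generated by u ≤ v; atoms true at each world — u:{}; v:{A,B}.
u ⊮ (B → A) → (¬B ∨ A): already at u itself, u ⊩ B → A but u ⊮ ¬B ∨ A.
u ⊮ ¬B ∨ A: neither disjunct is forced at u.
u ⊮ ¬B since v is accessible from u and v ⊩ B.
So the root u does not force the formula.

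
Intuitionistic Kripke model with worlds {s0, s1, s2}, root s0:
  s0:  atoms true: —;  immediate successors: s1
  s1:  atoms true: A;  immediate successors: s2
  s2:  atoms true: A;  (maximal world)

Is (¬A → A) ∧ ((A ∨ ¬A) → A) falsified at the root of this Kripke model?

No

s0 ⊩ (¬A → A) ∧ ((A ∨ ¬A) → A) since s0 forces both conjuncts.
So the root s0 forces (¬A → A) ∧ ((A ∨ ¬A) → A); the model is not a countermodel.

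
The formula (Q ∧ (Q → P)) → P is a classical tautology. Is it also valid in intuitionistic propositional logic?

This is modus ponens in implicational form, which is intuitionistically derivable.
If a world forces Q and Q → P, then applying the implication at that world (which is accessible from itself) gives P.

Yes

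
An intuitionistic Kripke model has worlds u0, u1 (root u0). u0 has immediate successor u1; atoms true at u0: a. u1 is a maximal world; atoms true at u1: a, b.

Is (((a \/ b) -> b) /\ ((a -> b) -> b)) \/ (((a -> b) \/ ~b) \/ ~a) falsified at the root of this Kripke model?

Yes

u0 ||-/- (((a \/ b) -> b) /\ ((a -> b) -> b)) \/ (((a -> b) \/ ~b) \/ ~a): neither disjunct is forced at u0.
u0 ||-/- ((a \/ b) -> b) /\ ((a -> b) -> b) since u0 fails (a \/ b) -> b.
So the root u0 does not force (((a \/ b) -> b) /\ ((a -> b) -> b)) \/ (((a -> b) \/ ~b) \/ ~a); the model is a countermodel.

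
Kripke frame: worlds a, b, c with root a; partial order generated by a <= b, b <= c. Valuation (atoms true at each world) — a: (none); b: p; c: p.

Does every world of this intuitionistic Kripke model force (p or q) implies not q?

Yes

a forces (p or q) implies not q: every world accessible from a that forces p or q (namely b, c) also forces not q.
Since the root a forces (p or q) implies not q and forcing is persistent (monotone upward), every world forces it.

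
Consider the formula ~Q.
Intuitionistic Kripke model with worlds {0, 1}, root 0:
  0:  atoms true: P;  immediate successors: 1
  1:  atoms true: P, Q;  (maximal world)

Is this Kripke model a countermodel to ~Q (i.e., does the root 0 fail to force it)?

Yes

0 ||-/- ~Q since 1 is accessible from 0 and 1 ||- Q.
So the root 0 does not force ~Q; the model is a countermodel.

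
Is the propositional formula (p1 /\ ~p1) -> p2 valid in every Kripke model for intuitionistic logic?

Yes

This is an instance of ex falso quodlibet, which is intuitionistically derivable.
No world can force both p1 and ~p1, so the antecedent p1 /\ ~p1 is never forced and the implication holds vacuously at every world.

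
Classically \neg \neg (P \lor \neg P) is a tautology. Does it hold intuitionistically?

Yes

This is the double negation of excluded middle, which is intuitionistically derivable.
Assuming \neg (P \lor \neg P): from P we'd get P \lor \neg P, so \neg P; but then P \lor \neg P again — contradiction. Hence \neg \neg (P \lor \neg P).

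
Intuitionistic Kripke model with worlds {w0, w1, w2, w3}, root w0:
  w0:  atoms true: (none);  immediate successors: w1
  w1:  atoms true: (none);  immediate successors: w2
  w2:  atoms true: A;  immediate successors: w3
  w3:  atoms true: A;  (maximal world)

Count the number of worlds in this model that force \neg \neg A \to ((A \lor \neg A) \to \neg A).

0

w0: does not force it — w0 \nVdash \neg \neg A \to ((A \lor \neg A) \to \neg A): already at w0 itself, w0 \Vdash \neg \neg A but w0 \nVdash (A \lor \neg A) \to \neg A.
w1: does not force it — w1 \nVdash \neg \neg A \to ((A \lor \neg A) \to \neg A): already at w1 itself, w1 \Vdash \neg \neg A but w1 \nVdash (A \lor \neg A) \to \neg A.
w2: does not force it — w2 \nVdash \neg \neg A \to ((A \lor \neg A) \to \neg A): already at w2 itself, w2 \Vdash \neg \neg A but w2 \nVdash (A \lor \neg A) \to \neg A.
w3: does not force it.
Worlds forcing the formula: { }.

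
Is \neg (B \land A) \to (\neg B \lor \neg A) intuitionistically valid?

This is the constructively invalid direction of De Morgan's law for conjunction, which is not intuitionistically valid.
A Kripke countermodel: worlds w0, w1, w2; order generated by w0 \le w1, w0 \le w2; atoms true at each world — w0:{}; w1:{B}; w2:{A}.
w0 \nVdash \neg (B \land A) \to (\neg B \lor \neg A): already at w0 itself, w0 \Vdash \neg (B \land A) but w0 \nVdash \neg B \lor \neg A.
w0 \nVdash \neg B \lor \neg A: neither disjunct is forced at w0.
w0 \nVdash \neg B since w1 is accessible from w0 and w1 \Vdash B.
So the root w0 does not force the formula.

No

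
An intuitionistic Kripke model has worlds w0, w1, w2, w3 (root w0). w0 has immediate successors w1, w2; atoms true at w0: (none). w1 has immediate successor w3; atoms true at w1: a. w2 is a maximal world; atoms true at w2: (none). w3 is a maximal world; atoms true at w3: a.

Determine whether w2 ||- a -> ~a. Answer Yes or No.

w2 ||- a -> ~a vacuously: no world accessible from w2 forces the antecedent a.

Yes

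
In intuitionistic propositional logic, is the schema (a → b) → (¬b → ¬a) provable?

Yes

This is the forward direction of contraposition, which is intuitionistically derivable.
Assume a → b and ¬b. If a held then b would follow, contradicting ¬b; so ¬a.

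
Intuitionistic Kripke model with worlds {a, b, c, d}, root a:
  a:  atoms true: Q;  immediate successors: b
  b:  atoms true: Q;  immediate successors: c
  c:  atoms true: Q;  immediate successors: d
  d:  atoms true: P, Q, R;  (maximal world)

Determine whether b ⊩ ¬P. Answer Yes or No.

No

b ⊮ ¬P since d is accessible from b and d ⊩ P.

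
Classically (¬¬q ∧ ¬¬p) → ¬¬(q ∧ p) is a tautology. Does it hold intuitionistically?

Yes

This is the distribution of double negation over conjunction, which is intuitionistically derivable.
Assume ¬¬q, ¬¬p, and ¬(q ∧ p). From q we'd get ¬p (since q ∧ p is refuted), contradicting ¬¬p; so ¬q, contradicting ¬¬q.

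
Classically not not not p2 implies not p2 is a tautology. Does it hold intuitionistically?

Yes

This is triple-negation reduction, which is intuitionistically derivable.
Assume not not not p2 and suppose p2. Then not not p2 (double-negation introduction), contradicting not not not p2. So not p2.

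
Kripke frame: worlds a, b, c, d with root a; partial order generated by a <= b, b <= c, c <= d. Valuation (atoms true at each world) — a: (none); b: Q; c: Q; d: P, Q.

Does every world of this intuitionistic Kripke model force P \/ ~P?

Not every world: a ||-/- P \/ ~P.
a ||-/- P \/ ~P: neither disjunct is forced at a.
a lacks atom P, so a ||-/- P.

No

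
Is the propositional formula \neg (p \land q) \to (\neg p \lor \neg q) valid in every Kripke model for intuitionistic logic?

No

This is the constructively invalid direction of De Morgan's law for conjunction, which is not intuitionistically valid.
A Kripke countermodel: worlds s0, s1, s2; order generated by s0 \le s1, s0 \le s2; atoms true at each world — s0:{}; s1:{p}; s2:{q}.
s0 \nVdash \neg (p \land q) \to (\neg p \lor \neg q): already at s0 itself, s0 \Vdash \neg (p \land q) but s0 \nVdash \neg p \lor \neg q.
s0 \nVdash \neg p \lor \neg q: neither disjunct is forced at s0.
s0 \nVdash \neg p since s1 is accessible from s0 and s1 \Vdash p.
So the root s0 does not force the formula.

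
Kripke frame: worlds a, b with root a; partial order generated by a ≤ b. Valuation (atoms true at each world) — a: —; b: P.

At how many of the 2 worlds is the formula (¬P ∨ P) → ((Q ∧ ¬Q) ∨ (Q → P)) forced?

2

a: forces it.
b: forces it.
Worlds forcing the formula: {a, b}.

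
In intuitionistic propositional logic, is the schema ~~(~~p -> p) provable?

Yes

This is the double negation of double-negation elimination, which is intuitionistically derivable.
By Glivenko's theorem the double negation of any classical propositional tautology is intuitionistically provable; ~~p -> p is classically a tautology.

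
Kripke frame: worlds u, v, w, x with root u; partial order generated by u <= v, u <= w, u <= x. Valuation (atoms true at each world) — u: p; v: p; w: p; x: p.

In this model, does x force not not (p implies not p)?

x does not force not not (p implies not p) since x is accessible from x and x forces not (p implies not p).
x forces not (p implies not p): no world accessible from x forces p implies not p.

No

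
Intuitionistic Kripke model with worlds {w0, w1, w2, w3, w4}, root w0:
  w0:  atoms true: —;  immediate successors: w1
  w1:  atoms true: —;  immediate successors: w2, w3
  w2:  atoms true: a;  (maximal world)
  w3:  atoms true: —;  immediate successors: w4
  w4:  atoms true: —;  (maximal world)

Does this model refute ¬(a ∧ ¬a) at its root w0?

w0 ⊩ ¬(a ∧ ¬a): no world accessible from w0 forces a ∧ ¬a.
So the root w0 forces ¬(a ∧ ¬a); the model is not a countermodel.

No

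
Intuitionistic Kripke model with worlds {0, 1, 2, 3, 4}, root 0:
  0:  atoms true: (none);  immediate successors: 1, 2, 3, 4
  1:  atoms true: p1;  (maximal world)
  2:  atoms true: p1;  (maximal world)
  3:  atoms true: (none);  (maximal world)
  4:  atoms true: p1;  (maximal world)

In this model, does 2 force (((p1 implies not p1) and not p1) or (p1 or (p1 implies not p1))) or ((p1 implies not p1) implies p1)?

Yes

2 forces (((p1 implies not p1) and not p1) or (p1 or (p1 implies not p1))) or ((p1 implies not p1) implies p1) via the disjunct ((p1 implies not p1) and not p1) or (p1 or (p1 implies not p1)).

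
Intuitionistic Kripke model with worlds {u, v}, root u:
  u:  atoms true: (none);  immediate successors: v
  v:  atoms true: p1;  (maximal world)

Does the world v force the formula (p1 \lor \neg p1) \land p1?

Yes

v \Vdash (p1 \lor \neg p1) \land p1 since v forces both conjuncts.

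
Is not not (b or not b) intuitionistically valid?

This is the double negation of excluded middle, which is intuitionistically derivable.
Assuming not (b or not b): from b we'd get b or not b, so not b; but then b or not b again — contradiction. Hence not not (b or not b).

Yes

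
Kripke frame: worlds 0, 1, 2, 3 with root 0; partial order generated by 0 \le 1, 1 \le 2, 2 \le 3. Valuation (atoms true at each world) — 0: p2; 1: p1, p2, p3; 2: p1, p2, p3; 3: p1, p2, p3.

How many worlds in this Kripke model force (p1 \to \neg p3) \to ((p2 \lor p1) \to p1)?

0: forces it.
1: forces it.
2: forces it.
3: forces it.
Worlds forcing the formula: {0, 1, 2, 3}.

4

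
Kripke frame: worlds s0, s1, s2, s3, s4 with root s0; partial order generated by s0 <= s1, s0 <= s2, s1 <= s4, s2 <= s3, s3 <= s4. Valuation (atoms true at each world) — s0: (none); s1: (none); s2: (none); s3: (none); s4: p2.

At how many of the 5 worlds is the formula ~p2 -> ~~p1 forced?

s0: forces it.
s1: forces it.
s2: forces it.
s3: forces it.
s4: forces it.
Worlds forcing the formula: {s0, s1, s2, s3, s4}.

5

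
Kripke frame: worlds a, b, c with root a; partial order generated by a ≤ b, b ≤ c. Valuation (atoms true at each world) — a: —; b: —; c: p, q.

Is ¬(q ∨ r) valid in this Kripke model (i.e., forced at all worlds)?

No

Not every world: a ⊮ ¬(q ∨ r).
a ⊮ ¬(q ∨ r) since c is accessible from a and c ⊩ q ∨ r.
c ⊩ q ∨ r via the disjunct q.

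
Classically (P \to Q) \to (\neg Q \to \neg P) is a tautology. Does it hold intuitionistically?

This is the forward direction of contraposition, which is intuitionistically derivable.
Assume P \to Q and \neg Q. If P held then Q would follow, contradicting \neg Q; so \neg P.

Yes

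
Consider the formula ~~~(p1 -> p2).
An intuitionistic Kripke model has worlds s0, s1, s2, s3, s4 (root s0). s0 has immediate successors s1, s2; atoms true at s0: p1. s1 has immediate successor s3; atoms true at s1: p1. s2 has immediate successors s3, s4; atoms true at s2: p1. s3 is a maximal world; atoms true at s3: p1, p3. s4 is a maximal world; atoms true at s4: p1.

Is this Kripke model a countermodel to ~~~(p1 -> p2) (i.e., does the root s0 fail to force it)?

s0 ||- ~~~(p1 -> p2): no world accessible from s0 forces ~~(p1 -> p2).
So the root s0 forces ~~~(p1 -> p2); the model is not a countermodel.

No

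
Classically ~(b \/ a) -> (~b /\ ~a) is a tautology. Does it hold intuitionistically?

This is a constructively valid De Morgan direction (negated disjunction to conjunction of negations), which is intuitionistically derivable.
From ~(b \/ a): if b held then b \/ a would, contradiction — so ~b; similarly ~a.

Yes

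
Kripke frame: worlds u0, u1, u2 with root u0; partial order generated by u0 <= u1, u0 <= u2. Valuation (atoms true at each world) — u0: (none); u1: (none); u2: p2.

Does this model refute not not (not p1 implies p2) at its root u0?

u0 does not force not not (not p1 implies p2) since u1 is accessible from u0 and u1 forces not (not p1 implies p2).
u1 forces not (not p1 implies p2): no world accessible from u1 forces not p1 implies p2.
So the root u0 does not force not not (not p1 implies p2); the model is a countermodel.

Yes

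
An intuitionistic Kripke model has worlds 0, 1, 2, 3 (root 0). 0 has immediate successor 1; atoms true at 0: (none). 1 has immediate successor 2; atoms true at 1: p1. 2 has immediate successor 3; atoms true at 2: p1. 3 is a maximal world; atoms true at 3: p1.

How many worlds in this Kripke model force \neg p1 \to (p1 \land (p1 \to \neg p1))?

4

0: forces it.
1: forces it.
2: forces it.
3: forces it.
Worlds forcing the formula: {0, 1, 2, 3}.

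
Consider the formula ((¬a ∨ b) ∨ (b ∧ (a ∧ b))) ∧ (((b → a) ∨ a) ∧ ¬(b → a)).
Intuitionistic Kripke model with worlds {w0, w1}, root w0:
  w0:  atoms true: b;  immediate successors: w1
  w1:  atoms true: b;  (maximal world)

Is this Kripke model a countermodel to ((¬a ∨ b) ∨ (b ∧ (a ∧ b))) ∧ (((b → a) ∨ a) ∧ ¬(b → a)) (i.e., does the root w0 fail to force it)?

w0 ⊮ ((¬a ∨ b) ∨ (b ∧ (a ∧ b))) ∧ (((b → a) ∨ a) ∧ ¬(b → a)) since w0 fails ((b → a) ∨ a) ∧ ¬(b → a).
So the root w0 does not force ((¬a ∨ b) ∨ (b ∧ (a ∧ b))) ∧ (((b → a) ∨ a) ∧ ¬(b → a)); the model is a countermodel.

Yes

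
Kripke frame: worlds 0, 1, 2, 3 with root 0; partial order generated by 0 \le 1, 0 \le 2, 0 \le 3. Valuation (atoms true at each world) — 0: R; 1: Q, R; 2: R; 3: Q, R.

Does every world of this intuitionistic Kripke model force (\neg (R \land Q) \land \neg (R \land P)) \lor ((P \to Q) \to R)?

Yes

0 \Vdash (\neg (R \land Q) \land \neg (R \land P)) \lor ((P \to Q) \to R) via the disjunct (P \to Q) \to R.
Since the root 0 forces (\neg (R \land Q) \land \neg (R \land P)) \lor ((P \to Q) \to R) and forcing is persistent (monotone upward), every world forces it.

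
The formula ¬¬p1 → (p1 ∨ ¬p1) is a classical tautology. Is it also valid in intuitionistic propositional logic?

This is a variant of double-negation elimination (deriving excluded middle from double negation), which is not intuitionistically valid.
A Kripke countermodel: worlds u0, u1; order generated by u0 ≤ u1; atoms true at each world — u0:{}; u1:{p1}.
u0 ⊮ ¬¬p1 → (p1 ∨ ¬p1): already at u0 itself, u0 ⊩ ¬¬p1 but u0 ⊮ p1 ∨ ¬p1.
u0 ⊮ p1 ∨ ¬p1: neither disjunct is forced at u0.
u0 lacks atom p1, so u0 ⊮ p1.
So the root u0 does not force the formula.

No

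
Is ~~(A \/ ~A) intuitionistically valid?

This is the double negation of excluded middle, which is intuitionistically derivable.
Assuming ~(A \/ ~A): from A we'd get A \/ ~A, so ~A; but then A \/ ~A again — contradiction. Hence ~~(A \/ ~A).

Yes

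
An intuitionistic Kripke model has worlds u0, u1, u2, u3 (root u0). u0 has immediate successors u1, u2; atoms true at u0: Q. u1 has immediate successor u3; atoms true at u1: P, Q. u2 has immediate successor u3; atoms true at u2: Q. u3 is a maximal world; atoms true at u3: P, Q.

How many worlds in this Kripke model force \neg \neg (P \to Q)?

u0: forces it.
u1: forces it.
u2: forces it.
u3: forces it.
Worlds forcing the formula: {u0, u1, u2, u3}.

4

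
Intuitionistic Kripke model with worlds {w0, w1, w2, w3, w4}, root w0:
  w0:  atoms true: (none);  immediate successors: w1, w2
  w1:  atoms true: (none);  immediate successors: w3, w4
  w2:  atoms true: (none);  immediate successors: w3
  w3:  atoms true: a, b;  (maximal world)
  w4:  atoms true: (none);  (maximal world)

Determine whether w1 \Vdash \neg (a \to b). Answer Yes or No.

No

w1 \nVdash \neg (a \to b) since w1 is accessible from w1 and w1 \Vdash a \to b.
w1 \Vdash a \to b: every world accessible from w1 that forces a (namely w3) also forces b.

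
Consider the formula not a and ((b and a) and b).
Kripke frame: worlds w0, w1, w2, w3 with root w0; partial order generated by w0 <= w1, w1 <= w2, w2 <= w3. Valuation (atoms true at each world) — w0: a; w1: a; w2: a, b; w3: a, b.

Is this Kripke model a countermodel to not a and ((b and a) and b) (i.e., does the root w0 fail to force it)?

w0 does not force not a and ((b and a) and b) since w0 fails not a.
So the root w0 does not force not a and ((b and a) and b); the model is a countermodel.

Yes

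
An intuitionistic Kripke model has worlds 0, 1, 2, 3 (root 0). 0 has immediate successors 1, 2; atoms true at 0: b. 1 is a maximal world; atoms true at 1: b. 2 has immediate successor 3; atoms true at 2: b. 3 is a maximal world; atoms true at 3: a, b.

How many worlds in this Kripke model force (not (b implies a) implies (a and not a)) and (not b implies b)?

0: does not force it — 0 does not force (not (b implies a) implies (a and not a)) and (not b implies b) since 0 fails not (b implies a) implies (a and not a).
1: does not force it.
2: forces it.
3: forces it.
Worlds forcing the formula: {2, 3}.

2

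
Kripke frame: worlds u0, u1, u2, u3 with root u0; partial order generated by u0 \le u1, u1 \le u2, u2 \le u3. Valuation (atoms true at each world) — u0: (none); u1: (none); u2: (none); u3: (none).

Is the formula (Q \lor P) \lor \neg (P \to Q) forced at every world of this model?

No

Not every world: u0 \nVdash (Q \lor P) \lor \neg (P \to Q).
u0 \nVdash (Q \lor P) \lor \neg (P \to Q): neither disjunct is forced at u0.
u0 \nVdash Q \lor P: neither disjunct is forced at u0.
u0 lacks atom Q, so u0 \nVdash Q.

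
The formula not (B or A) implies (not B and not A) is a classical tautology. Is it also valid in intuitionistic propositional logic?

Yes

This is a constructively valid De Morgan direction (negated disjunction to conjunction of negations), which is intuitionistically derivable.
From not (B or A): if B held then B or A would, contradiction — so not B; similarly not A.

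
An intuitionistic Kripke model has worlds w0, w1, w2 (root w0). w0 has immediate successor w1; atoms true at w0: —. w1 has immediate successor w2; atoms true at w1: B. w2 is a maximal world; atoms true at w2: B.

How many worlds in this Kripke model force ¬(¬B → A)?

w0: does not force it — w0 ⊮ ¬(¬B → A) since w0 is accessible from w0 and w0 ⊩ ¬B → A.
w1: does not force it.
w2: does not force it.
Worlds forcing the formula: { }.

0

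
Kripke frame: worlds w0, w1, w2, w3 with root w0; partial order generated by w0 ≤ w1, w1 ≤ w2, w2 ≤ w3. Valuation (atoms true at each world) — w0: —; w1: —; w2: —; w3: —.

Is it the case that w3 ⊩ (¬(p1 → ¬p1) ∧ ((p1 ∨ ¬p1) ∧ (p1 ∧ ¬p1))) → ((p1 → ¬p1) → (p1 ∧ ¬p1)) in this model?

Yes

w3 ⊩ (¬(p1 → ¬p1) ∧ ((p1 ∨ ¬p1) ∧ (p1 ∧ ¬p1))) → ((p1 → ¬p1) → (p1 ∧ ¬p1)) vacuously: no world accessible from w3 forces the antecedent ¬(p1 → ¬p1) ∧ ((p1 ∨ ¬p1) ∧ (p1 ∧ ¬p1)).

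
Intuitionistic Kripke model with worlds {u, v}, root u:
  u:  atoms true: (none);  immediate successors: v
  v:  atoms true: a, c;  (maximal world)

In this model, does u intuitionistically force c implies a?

u forces c implies a: every world accessible from u that forces c (namely v) also forces a.

Yes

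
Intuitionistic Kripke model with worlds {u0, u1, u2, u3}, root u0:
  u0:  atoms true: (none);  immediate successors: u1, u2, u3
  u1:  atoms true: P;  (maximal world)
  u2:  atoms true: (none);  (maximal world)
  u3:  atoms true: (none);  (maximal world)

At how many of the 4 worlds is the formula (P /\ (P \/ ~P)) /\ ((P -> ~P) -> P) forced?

1

u0: does not force it — u0 ||-/- (P /\ (P \/ ~P)) /\ ((P -> ~P) -> P) since u0 fails P /\ (P \/ ~P).
u1: forces it.
u2: does not force it.
u3: does not force it.
Worlds forcing the formula: {u1}.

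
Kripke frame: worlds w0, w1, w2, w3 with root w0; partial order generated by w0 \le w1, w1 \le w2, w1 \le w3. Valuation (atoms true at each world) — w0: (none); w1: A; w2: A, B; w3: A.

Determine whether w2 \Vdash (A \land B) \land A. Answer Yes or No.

w2 \Vdash (A \land B) \land A since w2 forces both conjuncts.

Yes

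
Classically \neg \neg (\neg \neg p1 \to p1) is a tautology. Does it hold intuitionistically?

Yes

This is the double negation of double-negation elimination, which is intuitionistically derivable.
By Glivenko's theorem the double negation of any classical propositional tautology is intuitionistically provable; \neg \neg p1 \to p1 is classically a tautology.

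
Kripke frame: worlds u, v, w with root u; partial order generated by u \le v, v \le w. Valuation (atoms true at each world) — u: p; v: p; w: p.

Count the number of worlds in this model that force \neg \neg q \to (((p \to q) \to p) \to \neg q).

u: forces it.
v: forces it.
w: forces it.
Worlds forcing the formula: {u, v, w}.

3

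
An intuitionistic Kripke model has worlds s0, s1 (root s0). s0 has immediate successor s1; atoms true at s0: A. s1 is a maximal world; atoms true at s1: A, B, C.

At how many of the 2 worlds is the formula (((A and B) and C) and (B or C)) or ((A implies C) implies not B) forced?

1

s0: does not force it — s0 does not force (((A and B) and C) and (B or C)) or ((A implies C) implies not B): neither disjunct is forced at s0.
s1: forces it.
Worlds forcing the formula: {s1}.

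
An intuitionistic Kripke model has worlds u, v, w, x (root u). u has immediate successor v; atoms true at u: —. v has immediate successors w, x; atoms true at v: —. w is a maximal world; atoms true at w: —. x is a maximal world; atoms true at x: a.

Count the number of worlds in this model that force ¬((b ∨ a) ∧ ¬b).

u: does not force it — u ⊮ ¬((b ∨ a) ∧ ¬b) since x is accessible from u and x ⊩ (b ∨ a) ∧ ¬b.
v: does not force it — v ⊮ ¬((b ∨ a) ∧ ¬b) since x is accessible from v and x ⊩ (b ∨ a) ∧ ¬b.
w: forces it.
x: does not force it.
Worlds forcing the formula: {w}.

1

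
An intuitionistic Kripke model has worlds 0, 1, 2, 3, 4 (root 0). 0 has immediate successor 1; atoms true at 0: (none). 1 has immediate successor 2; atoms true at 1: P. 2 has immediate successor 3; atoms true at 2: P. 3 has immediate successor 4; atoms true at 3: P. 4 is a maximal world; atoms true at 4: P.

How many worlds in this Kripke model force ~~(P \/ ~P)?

5

0: forces it.
1: forces it.
2: forces it.
3: forces it.
4: forces it.
Worlds forcing the formula: {0, 1, 2, 3, 4}.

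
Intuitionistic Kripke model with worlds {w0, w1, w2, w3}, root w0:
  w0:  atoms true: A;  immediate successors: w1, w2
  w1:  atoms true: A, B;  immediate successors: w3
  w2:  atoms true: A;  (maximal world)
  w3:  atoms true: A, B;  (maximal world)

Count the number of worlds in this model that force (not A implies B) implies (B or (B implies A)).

4

w0: forces it.
w1: forces it.
w2: forces it.
w3: forces it.
Worlds forcing the formula: {w0, w1, w2, w3}.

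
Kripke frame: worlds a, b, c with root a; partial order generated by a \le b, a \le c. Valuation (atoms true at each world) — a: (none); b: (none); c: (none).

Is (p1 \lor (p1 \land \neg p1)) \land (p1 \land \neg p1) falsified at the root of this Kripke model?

Yes

a \nVdash (p1 \lor (p1 \land \neg p1)) \land (p1 \land \neg p1) since a fails p1 \lor (p1 \land \neg p1).
So the root a does not force (p1 \lor (p1 \land \neg p1)) \land (p1 \land \neg p1); the model is a countermodel.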